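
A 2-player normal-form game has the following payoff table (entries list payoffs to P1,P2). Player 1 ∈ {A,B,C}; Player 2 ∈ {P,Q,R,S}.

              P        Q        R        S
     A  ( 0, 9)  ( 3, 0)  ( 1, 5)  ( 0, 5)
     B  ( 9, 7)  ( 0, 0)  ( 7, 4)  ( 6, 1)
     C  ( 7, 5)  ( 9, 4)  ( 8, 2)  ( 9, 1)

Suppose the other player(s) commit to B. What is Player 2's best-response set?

u_2(P vs B) = 7
u_2(Q vs B) = 0
u_2(R vs B) = 4
u_2(S vs B) = 1
max payoff 7 at {P}

argmax u_2 = {P}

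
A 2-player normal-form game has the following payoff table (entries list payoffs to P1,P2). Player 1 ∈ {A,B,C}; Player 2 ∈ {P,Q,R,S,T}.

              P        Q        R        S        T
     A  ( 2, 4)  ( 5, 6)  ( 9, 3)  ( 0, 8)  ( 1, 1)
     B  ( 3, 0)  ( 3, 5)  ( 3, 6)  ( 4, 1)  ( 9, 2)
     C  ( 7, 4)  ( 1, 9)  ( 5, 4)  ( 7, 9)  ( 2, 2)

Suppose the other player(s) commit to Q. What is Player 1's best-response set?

P1 best: {A}

u_1(A vs Q) = 5
u_1(B vs Q) = 3
u_1(C vs Q) = 1
max payoff 5 at {A}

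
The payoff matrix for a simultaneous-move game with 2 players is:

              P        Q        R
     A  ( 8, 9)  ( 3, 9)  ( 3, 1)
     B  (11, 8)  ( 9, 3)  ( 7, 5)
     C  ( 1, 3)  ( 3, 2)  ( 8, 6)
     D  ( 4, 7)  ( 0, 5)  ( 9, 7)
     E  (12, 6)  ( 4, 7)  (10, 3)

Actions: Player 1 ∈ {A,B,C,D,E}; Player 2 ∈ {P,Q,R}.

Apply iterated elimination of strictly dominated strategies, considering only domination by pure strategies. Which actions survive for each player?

P1 drop A (B beats it: P:11>8 Q:9>3 R:7>3)
P1 drop C (E beats it: P:12>1 Q:4>3 R:10>8)
P1 drop D (E beats it: P:12>4 Q:4>0 R:10>9)
P2 drop R (P beats it: B:8>5 E:6>3)
P1→{B,E} P2→{P,Q}

Survivors P1:{B,E} P2:{P,Q}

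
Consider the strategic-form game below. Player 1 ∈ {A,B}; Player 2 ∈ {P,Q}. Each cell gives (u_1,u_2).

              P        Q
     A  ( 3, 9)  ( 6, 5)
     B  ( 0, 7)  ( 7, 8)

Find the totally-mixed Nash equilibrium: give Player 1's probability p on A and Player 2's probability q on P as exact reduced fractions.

P1 mixes 1/5 on A; P2 mixes 1/4 on P

P1 indiff ⇒ q·3+(1-q)·6 = q·0+(1-q)·7 ⇒ q(3) = (1-q)(1) ⇒ q = 1/4
P2 indiff ⇒ p·9+(1-p)·7 = p·5+(1-p)·8 ⇒ p(4) = (1-p)(1) ⇒ p = 1/5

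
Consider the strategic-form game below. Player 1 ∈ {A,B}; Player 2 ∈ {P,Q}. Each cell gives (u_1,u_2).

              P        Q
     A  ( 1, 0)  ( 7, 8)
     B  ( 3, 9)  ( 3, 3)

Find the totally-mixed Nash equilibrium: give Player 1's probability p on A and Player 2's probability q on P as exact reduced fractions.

P1 indiff ⇒ q·1+(1-q)·7 = q·3+(1-q)·3 ⇒ q(-2) = (1-q)(-4) ⇒ q = 2/3
P2 indiff ⇒ p·0+(1-p)·9 = p·8+(1-p)·3 ⇒ p(-8) = (1-p)(-6) ⇒ p = 3/7

P1 mixes 3/7 on A; P2 mixes 2/3 on P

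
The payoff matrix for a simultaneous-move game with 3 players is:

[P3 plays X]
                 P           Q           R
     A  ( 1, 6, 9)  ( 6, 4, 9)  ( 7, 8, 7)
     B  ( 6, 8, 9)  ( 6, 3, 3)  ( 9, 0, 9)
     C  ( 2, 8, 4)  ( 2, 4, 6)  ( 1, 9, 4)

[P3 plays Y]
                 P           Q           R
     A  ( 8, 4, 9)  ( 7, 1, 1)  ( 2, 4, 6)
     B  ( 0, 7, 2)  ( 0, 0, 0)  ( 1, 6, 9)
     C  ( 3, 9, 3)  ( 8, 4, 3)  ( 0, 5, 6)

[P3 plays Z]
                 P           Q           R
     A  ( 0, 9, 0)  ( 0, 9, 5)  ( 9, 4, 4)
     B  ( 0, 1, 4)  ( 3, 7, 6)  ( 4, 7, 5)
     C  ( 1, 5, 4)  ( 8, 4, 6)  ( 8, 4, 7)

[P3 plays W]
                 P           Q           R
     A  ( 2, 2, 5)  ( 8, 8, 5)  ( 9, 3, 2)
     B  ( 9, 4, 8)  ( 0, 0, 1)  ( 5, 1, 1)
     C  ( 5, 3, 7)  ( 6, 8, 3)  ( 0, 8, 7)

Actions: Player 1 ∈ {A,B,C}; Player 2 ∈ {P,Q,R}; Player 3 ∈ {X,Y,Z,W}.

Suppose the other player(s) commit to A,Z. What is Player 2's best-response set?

P2 best: {P,Q}

u_2(P vs A,Z) = 9
u_2(Q vs A,Z) = 9
u_2(R vs A,Z) = 4
max payoff 9 at {P,Q}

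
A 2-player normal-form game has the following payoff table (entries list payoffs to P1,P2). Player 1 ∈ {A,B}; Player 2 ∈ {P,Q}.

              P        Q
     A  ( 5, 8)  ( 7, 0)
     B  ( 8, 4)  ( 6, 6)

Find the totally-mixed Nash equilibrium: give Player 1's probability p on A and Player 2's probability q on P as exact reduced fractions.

P1 mixes 1/5 on A; P2 mixes 1/4 on P

P1 indiff ⇒ q·5+(1-q)·7 = q·8+(1-q)·6 ⇒ q(-3) = (1-q)(-1) ⇒ q = 1/4
P2 indiff ⇒ p·8+(1-p)·4 = p·0+(1-p)·6 ⇒ p(8) = (1-p)(2) ⇒ p = 1/5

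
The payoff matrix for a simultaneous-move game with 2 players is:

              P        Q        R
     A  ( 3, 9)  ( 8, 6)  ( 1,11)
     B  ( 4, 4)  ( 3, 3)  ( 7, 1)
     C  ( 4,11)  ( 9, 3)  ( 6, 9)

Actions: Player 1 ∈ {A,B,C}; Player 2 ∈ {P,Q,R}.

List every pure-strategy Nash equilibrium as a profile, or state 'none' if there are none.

PSNE = {(B,P), (C,P)}

(A,P): not NE [P1→C gives 4>3; P2→R gives 11>9]
(A,Q): not NE [P1→C gives 9>8; P2→R gives 11>6]
(A,R): not NE [P1→B gives 7>1]
(B,P): NE
(B,Q): not NE [P1→C gives 9>3; P2→P gives 4>3]
(B,R): not NE [P2→P gives 4>1]
(C,P): NE
(C,Q): not NE [P2→P gives 11>3]
(C,R): not NE [P1→B gives 7>6; P2→P gives 11>9]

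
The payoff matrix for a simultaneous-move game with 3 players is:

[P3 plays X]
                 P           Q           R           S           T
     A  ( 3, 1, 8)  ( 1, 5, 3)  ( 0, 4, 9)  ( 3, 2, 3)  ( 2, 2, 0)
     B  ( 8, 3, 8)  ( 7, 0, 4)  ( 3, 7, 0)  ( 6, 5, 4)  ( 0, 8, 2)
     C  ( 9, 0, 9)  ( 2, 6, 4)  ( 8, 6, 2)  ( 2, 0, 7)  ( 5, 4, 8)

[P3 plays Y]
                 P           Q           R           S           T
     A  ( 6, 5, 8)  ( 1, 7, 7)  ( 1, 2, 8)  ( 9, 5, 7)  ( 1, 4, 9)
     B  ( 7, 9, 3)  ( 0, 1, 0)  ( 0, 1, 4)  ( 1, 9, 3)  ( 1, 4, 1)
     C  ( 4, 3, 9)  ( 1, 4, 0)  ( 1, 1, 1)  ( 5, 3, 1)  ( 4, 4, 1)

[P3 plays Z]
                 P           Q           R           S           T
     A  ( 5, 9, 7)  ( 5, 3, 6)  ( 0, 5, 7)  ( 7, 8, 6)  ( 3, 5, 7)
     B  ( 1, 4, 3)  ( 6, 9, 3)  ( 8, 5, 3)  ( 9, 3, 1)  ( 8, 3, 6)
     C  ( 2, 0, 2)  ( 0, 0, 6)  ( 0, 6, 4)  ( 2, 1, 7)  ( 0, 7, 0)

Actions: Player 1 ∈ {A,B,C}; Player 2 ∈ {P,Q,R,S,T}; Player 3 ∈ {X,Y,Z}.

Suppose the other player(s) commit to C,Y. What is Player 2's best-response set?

u_2(P vs C,Y) = 3
u_2(Q vs C,Y) = 4
u_2(R vs C,Y) = 1
u_2(S vs C,Y) = 3
u_2(T vs C,Y) = 4
max payoff 4 at {Q,T}

BR_2 = {Q,T}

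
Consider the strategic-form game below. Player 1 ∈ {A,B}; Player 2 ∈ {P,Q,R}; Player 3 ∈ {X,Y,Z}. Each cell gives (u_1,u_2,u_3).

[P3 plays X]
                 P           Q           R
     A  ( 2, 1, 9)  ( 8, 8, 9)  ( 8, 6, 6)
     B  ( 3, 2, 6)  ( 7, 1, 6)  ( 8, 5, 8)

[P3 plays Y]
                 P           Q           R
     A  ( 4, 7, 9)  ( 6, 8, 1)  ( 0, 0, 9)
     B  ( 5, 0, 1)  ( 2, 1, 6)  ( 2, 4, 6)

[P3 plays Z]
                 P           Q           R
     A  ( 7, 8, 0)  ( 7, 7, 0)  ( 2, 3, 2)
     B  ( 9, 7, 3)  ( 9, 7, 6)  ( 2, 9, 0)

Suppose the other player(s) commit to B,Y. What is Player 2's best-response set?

argmax u_2 = {R}

u_2(P vs B,Y) = 0
u_2(Q vs B,Y) = 1
u_2(R vs B,Y) = 4
max payoff 4 at {R}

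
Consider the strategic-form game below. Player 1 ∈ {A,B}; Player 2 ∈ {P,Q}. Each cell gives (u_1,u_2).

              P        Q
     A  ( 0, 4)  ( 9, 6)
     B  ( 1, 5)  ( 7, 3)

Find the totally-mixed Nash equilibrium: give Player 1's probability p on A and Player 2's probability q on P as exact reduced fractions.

P1 indiff ⇒ q·0+(1-q)·9 = q·1+(1-q)·7 ⇒ q(-1) = (1-q)(-2) ⇒ q = 2/3
P2 indiff ⇒ p·4+(1-p)·5 = p·6+(1-p)·3 ⇒ p(-2) = (1-p)(-2) ⇒ p = 1/2

p=1/2, q=2/3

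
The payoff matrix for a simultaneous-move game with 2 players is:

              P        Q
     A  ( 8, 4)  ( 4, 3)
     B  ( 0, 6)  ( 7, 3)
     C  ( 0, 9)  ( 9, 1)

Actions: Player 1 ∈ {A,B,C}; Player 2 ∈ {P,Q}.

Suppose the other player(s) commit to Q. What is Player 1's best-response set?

argmax u_1 = {C}

u_1(A vs Q) = 4
u_1(B vs Q) = 7
u_1(C vs Q) = 9
max payoff 9 at {C}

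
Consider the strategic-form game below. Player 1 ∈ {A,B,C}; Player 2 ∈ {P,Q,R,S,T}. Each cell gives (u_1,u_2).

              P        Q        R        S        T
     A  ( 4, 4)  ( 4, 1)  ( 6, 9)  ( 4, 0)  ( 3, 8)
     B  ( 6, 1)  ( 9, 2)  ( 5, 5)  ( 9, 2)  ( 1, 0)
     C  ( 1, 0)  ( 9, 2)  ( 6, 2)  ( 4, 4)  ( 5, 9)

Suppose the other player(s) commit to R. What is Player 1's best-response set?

argmax u_1 = {A,C}

u_1(A vs R) = 6
u_1(B vs R) = 5
u_1(C vs R) = 6
max payoff 6 at {A,C}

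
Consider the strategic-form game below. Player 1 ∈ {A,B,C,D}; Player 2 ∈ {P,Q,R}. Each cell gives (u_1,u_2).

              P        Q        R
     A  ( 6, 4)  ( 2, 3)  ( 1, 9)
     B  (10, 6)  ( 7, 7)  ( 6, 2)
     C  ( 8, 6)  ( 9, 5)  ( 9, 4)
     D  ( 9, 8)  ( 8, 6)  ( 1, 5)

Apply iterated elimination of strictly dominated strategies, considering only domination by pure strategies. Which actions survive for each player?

Survivors P1:{B,C,D} P2:{P,Q}

P1 drop A (B beats it: P:10>6 Q:7>2 R:6>1)
P2 drop R (P beats it: B:6>2 C:6>4 D:8>5)
P1→{B,C,D} P2→{P,Q}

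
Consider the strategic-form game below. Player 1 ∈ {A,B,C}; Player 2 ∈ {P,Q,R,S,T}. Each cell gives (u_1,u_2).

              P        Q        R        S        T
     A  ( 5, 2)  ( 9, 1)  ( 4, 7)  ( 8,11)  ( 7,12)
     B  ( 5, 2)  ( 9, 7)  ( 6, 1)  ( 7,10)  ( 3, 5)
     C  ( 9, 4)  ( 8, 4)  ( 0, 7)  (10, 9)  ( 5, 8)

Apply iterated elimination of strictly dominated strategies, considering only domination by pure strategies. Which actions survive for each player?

P2 drop P (S beats it: A:11>2 B:10>2 C:9>4)
P2 drop Q (S beats it: A:11>1 B:10>7 C:9>4)
P2 drop R (S beats it: A:11>7 B:10>1 C:9>7)
P1 drop B (A beats it: S:8>7 T:7>3)
P1→{A,C} P2→{S,T}

Survivors P1:{A,C} P2:{S,T}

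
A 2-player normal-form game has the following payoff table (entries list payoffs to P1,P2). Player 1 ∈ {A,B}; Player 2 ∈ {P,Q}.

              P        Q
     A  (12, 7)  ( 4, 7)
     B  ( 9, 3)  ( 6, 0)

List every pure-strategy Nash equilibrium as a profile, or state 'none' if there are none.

(A,P): NE
(A,Q): not NE [P1→B gives 6>4]
(B,P): not NE [P1→A gives 12>9]
(B,Q): not NE [P2→P gives 3>0]

NE set: (A,P)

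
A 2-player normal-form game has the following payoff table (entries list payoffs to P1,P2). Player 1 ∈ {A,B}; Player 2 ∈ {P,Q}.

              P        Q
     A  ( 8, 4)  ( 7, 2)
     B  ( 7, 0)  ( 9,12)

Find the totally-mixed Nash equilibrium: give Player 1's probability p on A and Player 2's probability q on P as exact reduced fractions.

(p,q) = (6/7, 2/3)

P1 indiff ⇒ q·8+(1-q)·7 = q·7+(1-q)·9 ⇒ q(1) = (1-q)(2) ⇒ q = 2/3
P2 indiff ⇒ p·4+(1-p)·0 = p·2+(1-p)·12 ⇒ p(2) = (1-p)(12) ⇒ p = 6/7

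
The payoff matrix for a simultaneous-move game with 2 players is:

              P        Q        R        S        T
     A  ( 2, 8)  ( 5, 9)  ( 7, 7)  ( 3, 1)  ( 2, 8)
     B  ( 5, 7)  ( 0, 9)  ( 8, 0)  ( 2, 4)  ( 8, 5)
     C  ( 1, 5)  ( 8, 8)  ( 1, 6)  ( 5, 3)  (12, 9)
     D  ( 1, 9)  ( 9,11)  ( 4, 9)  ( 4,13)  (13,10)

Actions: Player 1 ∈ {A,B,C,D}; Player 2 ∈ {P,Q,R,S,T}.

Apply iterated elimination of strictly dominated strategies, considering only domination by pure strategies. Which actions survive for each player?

P2 drop P (Q beats it: A:9>8 B:9>7 C:8>5 D:11>9)
P2 drop R (Q beats it: A:9>7 B:9>0 C:8>6 D:11>9)
P1 drop A (C beats it: Q:8>5 S:5>3 T:12>2)
P1 drop B (C beats it: Q:8>0 S:5>2 T:12>8)
P1→{C,D} P2→{Q,S,T}

Remaining: P1:{C,D} P2:{Q,S,T}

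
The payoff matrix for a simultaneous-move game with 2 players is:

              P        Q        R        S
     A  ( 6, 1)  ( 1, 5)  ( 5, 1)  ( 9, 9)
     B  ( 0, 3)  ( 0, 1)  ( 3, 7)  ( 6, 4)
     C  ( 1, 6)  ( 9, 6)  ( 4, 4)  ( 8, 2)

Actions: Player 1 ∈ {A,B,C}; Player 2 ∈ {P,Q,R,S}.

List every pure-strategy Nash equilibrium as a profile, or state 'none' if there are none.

NE set: (A,S), (C,Q)

(A,P): not NE [P2→S gives 9>1]
(A,Q): not NE [P1→C gives 9>1; P2→S gives 9>5]
(A,R): not NE [P2→S gives 9>1]
(A,S): NE
(B,P): not NE [P1→A gives 6>0; P2→R gives 7>3]
(B,Q): not NE [P1→C gives 9>0; P2→R gives 7>1]
(B,R): not NE [P1→A gives 5>3]
(B,S): not NE [P1→A gives 9>6; P2→R gives 7>4]
(C,P): not NE [P1→A gives 6>1]
(C,Q): NE
(C,R): not NE [P1→A gives 5>4; P2→Q gives 6>4]
(C,S): not NE [P1→A gives 9>8; P2→Q gives 6>2]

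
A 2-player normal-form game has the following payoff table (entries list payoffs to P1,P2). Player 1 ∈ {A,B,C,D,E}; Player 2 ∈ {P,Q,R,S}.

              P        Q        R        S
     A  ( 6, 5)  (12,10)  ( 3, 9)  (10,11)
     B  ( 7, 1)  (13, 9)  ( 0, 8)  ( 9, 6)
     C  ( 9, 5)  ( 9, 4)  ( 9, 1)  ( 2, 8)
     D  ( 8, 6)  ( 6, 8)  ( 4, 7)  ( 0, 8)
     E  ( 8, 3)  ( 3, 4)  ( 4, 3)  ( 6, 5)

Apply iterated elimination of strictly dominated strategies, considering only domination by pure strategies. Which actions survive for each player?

P1 drop D (C beats it: P:9>8 Q:9>6 R:9>4 S:2>0)
P2 drop P (S beats it: A:11>5 B:6>1 C:8>5 E:5>3)
P2 drop R (Q beats it: A:10>9 B:9>8 C:4>1 E:4>3)
P1 drop C (A beats it: Q:12>9 S:10>2)
P1 drop E (A beats it: Q:12>3 S:10>6)
P1→{A,B} P2→{Q,S}

IESDS → P1:{A,B} P2:{Q,S}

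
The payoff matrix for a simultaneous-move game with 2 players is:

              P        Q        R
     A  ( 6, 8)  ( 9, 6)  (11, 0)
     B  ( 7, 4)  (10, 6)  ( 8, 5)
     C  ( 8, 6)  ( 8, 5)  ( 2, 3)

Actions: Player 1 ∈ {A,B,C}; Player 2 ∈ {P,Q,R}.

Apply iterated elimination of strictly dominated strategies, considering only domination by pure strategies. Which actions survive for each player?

IESDS → P1:{B,C} P2:{P,Q}

P2 drop R (Q beats it: A:6>0 B:6>5 C:5>3)
P1 drop A (B beats it: P:7>6 Q:10>9)
P1→{B,C} P2→{P,Q}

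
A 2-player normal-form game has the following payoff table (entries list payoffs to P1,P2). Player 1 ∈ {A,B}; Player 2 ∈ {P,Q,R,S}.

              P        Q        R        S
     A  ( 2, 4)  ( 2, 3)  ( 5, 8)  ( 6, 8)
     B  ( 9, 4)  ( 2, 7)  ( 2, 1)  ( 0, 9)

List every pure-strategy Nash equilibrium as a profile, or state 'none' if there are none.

NE set: (A,R), (A,S)

(A,P): not NE [P1→B gives 9>2; P2→S gives 8>4]
(A,Q): not NE [P2→S gives 8>3]
(A,R): NE
(A,S): NE
(B,P): not NE [P2→S gives 9>4]
(B,Q): not NE [P2→S gives 9>7]
(B,R): not NE [P1→A gives 5>2; P2→S gives 9>1]
(B,S): not NE [P1→A gives 6>0]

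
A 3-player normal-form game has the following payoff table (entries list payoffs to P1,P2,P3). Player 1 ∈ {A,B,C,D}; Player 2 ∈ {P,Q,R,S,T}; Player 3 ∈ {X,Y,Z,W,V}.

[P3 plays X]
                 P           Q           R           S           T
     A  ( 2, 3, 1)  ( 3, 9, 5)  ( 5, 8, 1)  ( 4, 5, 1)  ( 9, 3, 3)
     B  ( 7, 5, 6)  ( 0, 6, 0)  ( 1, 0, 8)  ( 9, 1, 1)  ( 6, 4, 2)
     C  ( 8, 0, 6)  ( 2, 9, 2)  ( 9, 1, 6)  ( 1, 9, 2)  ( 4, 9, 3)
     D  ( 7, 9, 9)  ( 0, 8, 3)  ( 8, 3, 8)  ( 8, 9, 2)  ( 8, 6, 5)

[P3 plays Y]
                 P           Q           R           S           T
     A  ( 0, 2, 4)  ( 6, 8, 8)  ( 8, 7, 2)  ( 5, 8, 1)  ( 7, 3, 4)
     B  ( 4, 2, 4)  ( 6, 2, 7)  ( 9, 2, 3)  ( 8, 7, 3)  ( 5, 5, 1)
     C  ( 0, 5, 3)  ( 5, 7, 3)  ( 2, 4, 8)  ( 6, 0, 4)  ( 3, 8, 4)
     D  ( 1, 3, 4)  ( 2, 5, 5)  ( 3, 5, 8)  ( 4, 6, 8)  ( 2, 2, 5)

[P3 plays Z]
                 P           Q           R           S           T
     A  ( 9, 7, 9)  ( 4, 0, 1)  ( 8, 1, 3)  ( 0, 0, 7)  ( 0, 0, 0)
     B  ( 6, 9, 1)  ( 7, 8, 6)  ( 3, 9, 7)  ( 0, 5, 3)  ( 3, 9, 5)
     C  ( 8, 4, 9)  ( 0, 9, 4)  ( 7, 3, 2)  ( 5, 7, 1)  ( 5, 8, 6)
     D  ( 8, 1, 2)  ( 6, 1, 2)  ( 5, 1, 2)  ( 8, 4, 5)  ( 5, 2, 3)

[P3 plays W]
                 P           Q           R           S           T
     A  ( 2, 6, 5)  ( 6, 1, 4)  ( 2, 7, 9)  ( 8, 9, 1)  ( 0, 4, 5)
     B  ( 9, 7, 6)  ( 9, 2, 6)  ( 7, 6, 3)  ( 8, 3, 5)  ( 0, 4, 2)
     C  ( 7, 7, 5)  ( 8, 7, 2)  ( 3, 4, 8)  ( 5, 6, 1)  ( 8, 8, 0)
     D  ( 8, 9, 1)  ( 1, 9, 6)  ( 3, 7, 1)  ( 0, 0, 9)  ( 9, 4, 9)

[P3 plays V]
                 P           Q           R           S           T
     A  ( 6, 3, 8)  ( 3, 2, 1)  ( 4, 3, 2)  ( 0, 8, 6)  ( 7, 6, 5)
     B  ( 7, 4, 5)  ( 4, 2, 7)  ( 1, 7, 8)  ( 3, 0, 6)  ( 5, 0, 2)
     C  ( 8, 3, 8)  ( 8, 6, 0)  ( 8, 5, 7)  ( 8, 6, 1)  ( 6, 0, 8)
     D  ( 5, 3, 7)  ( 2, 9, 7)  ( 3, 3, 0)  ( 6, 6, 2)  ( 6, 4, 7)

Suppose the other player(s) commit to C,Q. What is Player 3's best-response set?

u_3(X vs C,Q) = 2
u_3(Y vs C,Q) = 3
u_3(Z vs C,Q) = 4
u_3(W vs C,Q) = 2
u_3(V vs C,Q) = 0
max payoff 4 at {Z}

P3 best: {Z}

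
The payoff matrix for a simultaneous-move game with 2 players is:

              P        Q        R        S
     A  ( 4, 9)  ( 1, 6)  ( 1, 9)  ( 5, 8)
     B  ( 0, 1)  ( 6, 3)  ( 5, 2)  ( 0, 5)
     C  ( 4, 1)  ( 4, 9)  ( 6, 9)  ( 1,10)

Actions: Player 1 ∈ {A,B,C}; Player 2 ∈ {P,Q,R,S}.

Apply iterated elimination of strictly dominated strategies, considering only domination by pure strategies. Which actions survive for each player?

Remaining: P1:{A,C} P2:{P,R,S}

P2 drop Q (S beats it: A:8>6 B:5>3 C:10>9)
P1 drop B (C beats it: P:4>0 R:6>5 S:1>0)
P1→{A,C} P2→{P,R,S}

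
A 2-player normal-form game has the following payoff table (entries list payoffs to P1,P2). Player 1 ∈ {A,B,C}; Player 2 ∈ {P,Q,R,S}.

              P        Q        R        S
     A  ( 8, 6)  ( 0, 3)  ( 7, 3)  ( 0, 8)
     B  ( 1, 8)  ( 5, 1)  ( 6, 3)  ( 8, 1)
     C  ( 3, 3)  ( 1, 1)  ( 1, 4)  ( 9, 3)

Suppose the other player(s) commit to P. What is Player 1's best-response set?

u_1(A vs P) = 8
u_1(B vs P) = 1
u_1(C vs P) = 3
max payoff 8 at {A}

BR_1 = {A}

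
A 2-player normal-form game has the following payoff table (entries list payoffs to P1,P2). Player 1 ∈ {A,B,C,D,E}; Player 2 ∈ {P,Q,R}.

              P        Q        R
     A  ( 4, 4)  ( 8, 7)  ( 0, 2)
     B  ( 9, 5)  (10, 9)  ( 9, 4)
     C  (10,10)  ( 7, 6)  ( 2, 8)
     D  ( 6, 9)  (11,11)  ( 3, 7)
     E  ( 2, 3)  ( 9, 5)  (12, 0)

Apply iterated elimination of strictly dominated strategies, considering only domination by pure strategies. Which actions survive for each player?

Survivors P1:{B,C,D} P2:{P,Q}

P1 drop A (B beats it: P:9>4 Q:10>8 R:9>0)
P2 drop R (P beats it: B:5>4 C:10>8 D:9>7 E:3>0)
P1 drop E (B beats it: P:9>2 Q:10>9)
P1→{B,C,D} P2→{P,Q}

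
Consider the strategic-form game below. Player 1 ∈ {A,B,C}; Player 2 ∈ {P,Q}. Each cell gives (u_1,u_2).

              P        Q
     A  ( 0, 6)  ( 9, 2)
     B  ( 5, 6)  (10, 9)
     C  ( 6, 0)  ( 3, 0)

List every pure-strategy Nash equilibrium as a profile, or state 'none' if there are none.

Nash profiles: (B,Q), (C,P)

(A,P): not NE [P1→C gives 6>0]
(A,Q): not NE [P1→B gives 10>9; P2→P gives 6>2]
(B,P): not NE [P1→C gives 6>5; P2→Q gives 9>6]
(B,Q): NE
(C,P): NE
(C,Q): not NE [P1→B gives 10>3]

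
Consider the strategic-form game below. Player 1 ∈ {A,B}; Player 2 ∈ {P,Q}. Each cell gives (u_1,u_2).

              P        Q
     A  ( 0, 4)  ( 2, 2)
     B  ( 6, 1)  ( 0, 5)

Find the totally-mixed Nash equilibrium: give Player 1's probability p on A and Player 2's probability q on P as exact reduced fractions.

P1 indiff ⇒ q·0+(1-q)·2 = q·6+(1-q)·0 ⇒ q(-6) = (1-q)(-2) ⇒ q = 1/4
P2 indiff ⇒ p·4+(1-p)·1 = p·2+(1-p)·5 ⇒ p(2) = (1-p)(4) ⇒ p = 2/3

p=2/3, q=1/4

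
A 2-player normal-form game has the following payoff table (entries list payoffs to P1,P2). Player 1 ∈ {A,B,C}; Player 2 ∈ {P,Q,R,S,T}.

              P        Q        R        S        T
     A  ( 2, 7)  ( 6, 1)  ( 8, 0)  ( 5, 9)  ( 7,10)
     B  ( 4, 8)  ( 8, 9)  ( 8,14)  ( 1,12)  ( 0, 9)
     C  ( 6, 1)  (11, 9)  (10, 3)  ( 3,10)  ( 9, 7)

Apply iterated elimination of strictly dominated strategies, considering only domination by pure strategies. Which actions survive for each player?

P1 drop B (C beats it: P:6>4 Q:11>8 R:10>8 S:3>1 T:9>0)
P2 drop P (S beats it: A:9>7 C:10>1)
P2 drop Q (S beats it: A:9>1 C:10>9)
P2 drop R (S beats it: A:9>0 C:10>3)
P1→{A,C} P2→{S,T}

IESDS → P1:{A,C} P2:{S,T}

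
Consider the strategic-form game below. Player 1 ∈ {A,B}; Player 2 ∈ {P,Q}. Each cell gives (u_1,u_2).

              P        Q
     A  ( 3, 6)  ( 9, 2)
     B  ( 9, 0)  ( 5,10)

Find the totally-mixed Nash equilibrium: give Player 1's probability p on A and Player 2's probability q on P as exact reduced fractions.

P1 indiff ⇒ q·3+(1-q)·9 = q·9+(1-q)·5 ⇒ q(-6) = (1-q)(-4) ⇒ q = 2/5
P2 indiff ⇒ p·6+(1-p)·0 = p·2+(1-p)·10 ⇒ p(4) = (1-p)(10) ⇒ p = 5/7

p=5/7, q=2/5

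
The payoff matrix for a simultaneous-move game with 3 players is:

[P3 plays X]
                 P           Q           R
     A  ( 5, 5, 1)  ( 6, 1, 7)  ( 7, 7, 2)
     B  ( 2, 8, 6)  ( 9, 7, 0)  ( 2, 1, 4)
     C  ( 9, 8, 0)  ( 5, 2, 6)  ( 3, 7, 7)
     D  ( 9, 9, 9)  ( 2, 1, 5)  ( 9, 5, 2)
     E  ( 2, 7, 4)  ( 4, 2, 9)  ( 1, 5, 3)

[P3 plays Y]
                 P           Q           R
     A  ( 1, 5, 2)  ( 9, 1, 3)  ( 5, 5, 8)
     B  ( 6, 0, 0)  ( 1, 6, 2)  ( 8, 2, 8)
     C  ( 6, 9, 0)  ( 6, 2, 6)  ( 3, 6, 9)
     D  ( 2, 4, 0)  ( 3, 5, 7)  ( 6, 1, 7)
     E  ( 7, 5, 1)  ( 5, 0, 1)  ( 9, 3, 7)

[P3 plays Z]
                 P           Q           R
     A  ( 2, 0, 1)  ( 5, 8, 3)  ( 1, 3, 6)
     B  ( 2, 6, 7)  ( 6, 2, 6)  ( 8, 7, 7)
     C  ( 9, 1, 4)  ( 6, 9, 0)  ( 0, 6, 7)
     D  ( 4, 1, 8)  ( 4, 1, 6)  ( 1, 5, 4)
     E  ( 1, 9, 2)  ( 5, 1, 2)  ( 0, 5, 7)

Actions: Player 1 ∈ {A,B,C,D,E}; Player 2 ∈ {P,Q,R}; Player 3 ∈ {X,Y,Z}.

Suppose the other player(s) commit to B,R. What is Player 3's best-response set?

u_3(X vs B,R) = 4
u_3(Y vs B,R) = 8
u_3(Z vs B,R) = 7
max payoff 8 at {Y}

BR_3 = {Y}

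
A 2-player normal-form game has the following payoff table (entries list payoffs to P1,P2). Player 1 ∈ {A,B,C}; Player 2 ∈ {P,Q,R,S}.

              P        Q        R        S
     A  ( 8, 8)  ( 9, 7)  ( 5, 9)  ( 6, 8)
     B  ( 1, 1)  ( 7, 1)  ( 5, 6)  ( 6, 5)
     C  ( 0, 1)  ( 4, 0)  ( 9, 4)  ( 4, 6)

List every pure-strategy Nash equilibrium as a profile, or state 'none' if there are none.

(A,P): not NE [P2→R gives 9>8]
(A,Q): not NE [P2→R gives 9>7]
(A,R): not NE [P1→C gives 9>5]
(A,S): not NE [P2→R gives 9>8]
(B,P): not NE [P1→A gives 8>1; P2→R gives 6>1]
(B,Q): not NE [P1→A gives 9>7; P2→R gives 6>1]
(B,R): not NE [P1→C gives 9>5]
(B,S): not NE [P2→R gives 6>5]
(C,P): not NE [P1→A gives 8>0; P2→S gives 6>1]
(C,Q): not NE [P1→A gives 9>4; P2→S gives 6>0]
(C,R): not NE [P2→S gives 6>4]
(C,S): not NE [P1→B gives 6>4]

Equilibria: none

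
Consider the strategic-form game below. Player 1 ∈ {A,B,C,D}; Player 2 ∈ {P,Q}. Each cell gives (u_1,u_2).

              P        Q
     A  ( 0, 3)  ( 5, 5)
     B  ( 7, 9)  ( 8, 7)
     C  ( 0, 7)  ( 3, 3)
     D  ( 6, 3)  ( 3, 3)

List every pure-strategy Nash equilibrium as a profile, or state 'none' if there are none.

NE set: (B,P)

(A,P): not NE [P1→B gives 7>0; P2→Q gives 5>3]
(A,Q): not NE [P1→B gives 8>5]
(B,P): NE
(B,Q): not NE [P2→P gives 9>7]
(C,P): not NE [P1→B gives 7>0]
(C,Q): not NE [P1→B gives 8>3; P2→P gives 7>3]
(D,P): not NE [P1→B gives 7>6]
(D,Q): not NE [P1→B gives 8>3]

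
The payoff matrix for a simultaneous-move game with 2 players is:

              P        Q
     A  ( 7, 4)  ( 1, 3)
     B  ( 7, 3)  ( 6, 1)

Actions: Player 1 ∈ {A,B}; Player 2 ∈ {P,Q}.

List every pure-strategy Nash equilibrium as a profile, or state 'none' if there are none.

Nash profiles: (A,P), (B,P)

(A,P): NE
(A,Q): not NE [P1→B gives 6>1; P2→P gives 4>3]
(B,P): NE
(B,Q): not NE [P2→P gives 3>1]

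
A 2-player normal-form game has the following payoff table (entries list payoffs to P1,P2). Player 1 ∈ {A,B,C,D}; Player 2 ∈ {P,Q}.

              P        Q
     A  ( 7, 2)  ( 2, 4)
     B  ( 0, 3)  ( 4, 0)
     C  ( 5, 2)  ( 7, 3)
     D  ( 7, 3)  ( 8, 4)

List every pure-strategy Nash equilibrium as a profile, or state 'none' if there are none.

(A,P): not NE [P2→Q gives 4>2]
(A,Q): not NE [P1→D gives 8>2]
(B,P): not NE [P1→D gives 7>0]
(B,Q): not NE [P1→D gives 8>4; P2→P gives 3>0]
(C,P): not NE [P1→D gives 7>5; P2→Q gives 3>2]
(C,Q): not NE [P1→D gives 8>7]
(D,P): not NE [P2→Q gives 4>3]
(D,Q): NE

NE set: (D,Q)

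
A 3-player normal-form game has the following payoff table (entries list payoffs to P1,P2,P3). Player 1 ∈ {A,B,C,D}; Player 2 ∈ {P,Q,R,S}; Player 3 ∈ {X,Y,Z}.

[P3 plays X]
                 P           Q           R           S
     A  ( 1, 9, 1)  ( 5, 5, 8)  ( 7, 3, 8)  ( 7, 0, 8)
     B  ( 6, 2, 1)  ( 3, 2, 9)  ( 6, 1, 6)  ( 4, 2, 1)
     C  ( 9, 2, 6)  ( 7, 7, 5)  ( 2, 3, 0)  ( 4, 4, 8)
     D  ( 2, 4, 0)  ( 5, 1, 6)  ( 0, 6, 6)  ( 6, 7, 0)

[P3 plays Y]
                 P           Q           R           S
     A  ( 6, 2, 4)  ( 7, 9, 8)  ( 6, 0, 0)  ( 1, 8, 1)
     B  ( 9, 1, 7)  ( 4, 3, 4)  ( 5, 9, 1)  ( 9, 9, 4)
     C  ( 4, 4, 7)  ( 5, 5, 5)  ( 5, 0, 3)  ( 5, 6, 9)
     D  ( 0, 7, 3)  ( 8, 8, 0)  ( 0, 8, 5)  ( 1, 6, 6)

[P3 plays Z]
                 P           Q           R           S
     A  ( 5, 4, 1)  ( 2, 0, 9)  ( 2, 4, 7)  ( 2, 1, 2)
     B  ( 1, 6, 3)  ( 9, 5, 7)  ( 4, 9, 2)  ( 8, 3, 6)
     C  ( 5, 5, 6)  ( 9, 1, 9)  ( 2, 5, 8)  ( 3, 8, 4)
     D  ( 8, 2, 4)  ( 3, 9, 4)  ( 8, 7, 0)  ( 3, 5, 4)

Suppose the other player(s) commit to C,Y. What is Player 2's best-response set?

u_2(P vs C,Y) = 4
u_2(Q vs C,Y) = 5
u_2(R vs C,Y) = 0
u_2(S vs C,Y) = 6
max payoff 6 at {S}

argmax u_2 = {S}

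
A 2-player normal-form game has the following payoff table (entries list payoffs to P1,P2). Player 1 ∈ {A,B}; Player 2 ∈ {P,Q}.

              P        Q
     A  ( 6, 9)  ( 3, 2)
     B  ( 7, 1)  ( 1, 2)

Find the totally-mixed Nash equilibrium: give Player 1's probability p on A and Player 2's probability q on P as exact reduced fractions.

P1 indiff ⇒ q·6+(1-q)·3 = q·7+(1-q)·1 ⇒ q(-1) = (1-q)(-2) ⇒ q = 2/3
P2 indiff ⇒ p·9+(1-p)·1 = p·2+(1-p)·2 ⇒ p(7) = (1-p)(1) ⇒ p = 1/8

p=1/8, q=2/3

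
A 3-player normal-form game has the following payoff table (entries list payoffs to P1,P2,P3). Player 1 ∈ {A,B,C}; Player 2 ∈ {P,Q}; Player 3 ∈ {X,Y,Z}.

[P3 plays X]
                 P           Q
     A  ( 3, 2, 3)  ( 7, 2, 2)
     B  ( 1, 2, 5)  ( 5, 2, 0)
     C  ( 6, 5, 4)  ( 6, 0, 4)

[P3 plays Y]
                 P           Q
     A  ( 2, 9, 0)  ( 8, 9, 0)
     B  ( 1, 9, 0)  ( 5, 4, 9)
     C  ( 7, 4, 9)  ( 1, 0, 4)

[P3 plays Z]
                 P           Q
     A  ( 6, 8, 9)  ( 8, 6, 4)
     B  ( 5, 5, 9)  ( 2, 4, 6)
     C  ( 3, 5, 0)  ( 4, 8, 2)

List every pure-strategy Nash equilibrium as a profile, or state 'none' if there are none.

NE set: (A,P,Z), (C,P,Y)

(A,P,X): not NE [P1→C gives 6>3; P3→Z gives 9>3]
(A,P,Y): not NE [P1→C gives 7>2; P3→Z gives 9>0]
(A,P,Z): NE
(A,Q,X): not NE [P3→Z gives 4>2]
(A,Q,Y): not NE [P3→Z gives 4>0]
(A,Q,Z): not NE [P2→P gives 8>6]
(B,P,X): not NE [P1→C gives 6>1; P3→Z gives 9>5]
(B,P,Y): not NE [P1→C gives 7>1; P3→Z gives 9>0]
(B,P,Z): not NE [P1→A gives 6>5]
(B,Q,X): not NE [P1→A gives 7>5; P3→Y gives 9>0]
(B,Q,Y): not NE [P1→A gives 8>5; P2→P gives 9>4]
(B,Q,Z): not NE [P1→A gives 8>2; P2→P gives 5>4; P3→Y gives 9>6]
(C,P,X): not NE [P3→Y gives 9>4]
(C,P,Y): NE
(C,P,Z): not NE [P1→A gives 6>3; P2→Q gives 8>5; P3→Y gives 9>0]
(C,Q,X): not NE [P1→A gives 7>6; P2→P gives 5>0]
(C,Q,Y): not NE [P1→A gives 8>1; P2→P gives 4>0]
(C,Q,Z): not NE [P1→A gives 8>4; P3→Y gives 4>2]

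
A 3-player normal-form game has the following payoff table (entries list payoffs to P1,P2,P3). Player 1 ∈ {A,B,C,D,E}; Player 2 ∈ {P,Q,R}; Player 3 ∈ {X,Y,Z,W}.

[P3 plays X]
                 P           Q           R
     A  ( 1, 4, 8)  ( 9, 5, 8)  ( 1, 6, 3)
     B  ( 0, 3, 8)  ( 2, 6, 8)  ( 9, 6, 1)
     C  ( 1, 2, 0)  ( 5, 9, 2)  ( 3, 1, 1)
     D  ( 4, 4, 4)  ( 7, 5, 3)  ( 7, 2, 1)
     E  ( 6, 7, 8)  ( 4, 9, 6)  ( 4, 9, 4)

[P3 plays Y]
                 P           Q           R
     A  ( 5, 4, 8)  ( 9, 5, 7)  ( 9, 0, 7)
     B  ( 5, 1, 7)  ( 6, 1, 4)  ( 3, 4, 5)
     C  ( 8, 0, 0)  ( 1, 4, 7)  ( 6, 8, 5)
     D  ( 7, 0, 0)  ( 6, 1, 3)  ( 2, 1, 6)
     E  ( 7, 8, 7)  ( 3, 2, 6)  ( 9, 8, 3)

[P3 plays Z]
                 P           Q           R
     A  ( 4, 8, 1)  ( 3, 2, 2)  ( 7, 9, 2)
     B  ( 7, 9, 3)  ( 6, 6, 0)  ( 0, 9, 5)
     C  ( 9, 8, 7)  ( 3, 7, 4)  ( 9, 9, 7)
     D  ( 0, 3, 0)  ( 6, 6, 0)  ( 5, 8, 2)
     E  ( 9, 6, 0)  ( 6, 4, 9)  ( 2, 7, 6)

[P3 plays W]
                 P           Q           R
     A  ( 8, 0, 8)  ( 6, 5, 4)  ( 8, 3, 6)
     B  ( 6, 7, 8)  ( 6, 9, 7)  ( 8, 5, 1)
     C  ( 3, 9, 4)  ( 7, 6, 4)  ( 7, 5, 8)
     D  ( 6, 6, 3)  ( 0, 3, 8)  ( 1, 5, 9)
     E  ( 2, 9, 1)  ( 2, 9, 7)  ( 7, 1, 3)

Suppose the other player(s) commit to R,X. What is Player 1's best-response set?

argmax u_1 = {B}

u_1(A vs R,X) = 1
u_1(B vs R,X) = 9
u_1(C vs R,X) = 3
u_1(D vs R,X) = 7
u_1(E vs R,X) = 4
max payoff 9 at {B}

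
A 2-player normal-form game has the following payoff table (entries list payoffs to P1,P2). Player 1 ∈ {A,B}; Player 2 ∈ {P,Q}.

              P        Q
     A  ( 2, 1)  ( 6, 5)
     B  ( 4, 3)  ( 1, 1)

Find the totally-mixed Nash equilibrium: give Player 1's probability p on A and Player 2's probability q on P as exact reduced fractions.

P1 indiff ⇒ q·2+(1-q)·6 = q·4+(1-q)·1 ⇒ q(-2) = (1-q)(-5) ⇒ q = 5/7
P2 indiff ⇒ p·1+(1-p)·3 = p·5+(1-p)·1 ⇒ p(-4) = (1-p)(-2) ⇒ p = 1/3

P1 mixes 1/3 on A; P2 mixes 5/7 on P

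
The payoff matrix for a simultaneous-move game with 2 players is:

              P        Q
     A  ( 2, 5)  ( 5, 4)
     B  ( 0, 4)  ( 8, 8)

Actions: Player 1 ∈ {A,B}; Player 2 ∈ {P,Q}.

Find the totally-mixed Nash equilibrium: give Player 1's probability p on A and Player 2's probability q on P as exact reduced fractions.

P1 indiff ⇒ q·2+(1-q)·5 = q·0+(1-q)·8 ⇒ q(2) = (1-q)(3) ⇒ q = 3/5
P2 indiff ⇒ p·5+(1-p)·4 = p·4+(1-p)·8 ⇒ p(1) = (1-p)(4) ⇒ p = 4/5

(p,q) = (4/5, 3/5)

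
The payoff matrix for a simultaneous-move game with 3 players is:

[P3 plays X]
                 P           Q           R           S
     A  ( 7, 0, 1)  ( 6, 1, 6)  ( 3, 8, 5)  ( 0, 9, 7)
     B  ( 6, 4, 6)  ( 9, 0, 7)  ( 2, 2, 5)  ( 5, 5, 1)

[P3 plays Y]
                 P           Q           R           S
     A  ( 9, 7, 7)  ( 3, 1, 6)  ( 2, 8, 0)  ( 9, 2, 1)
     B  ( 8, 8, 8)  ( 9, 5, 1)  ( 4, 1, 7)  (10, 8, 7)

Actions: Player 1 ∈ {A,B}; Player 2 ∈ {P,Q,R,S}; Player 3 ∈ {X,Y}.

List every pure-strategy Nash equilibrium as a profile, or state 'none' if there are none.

PSNE = {(B,S,Y)}

(A,P,X): not NE [P2→S gives 9>0; P3→Y gives 7>1]
(A,P,Y): not NE [P2→R gives 8>7]
(A,Q,X): not NE [P1→B gives 9>6; P2→S gives 9>1]
(A,Q,Y): not NE [P1→B gives 9>3; P2→R gives 8>1]
(A,R,X): not NE [P2→S gives 9>8]
(A,R,Y): not NE [P1→B gives 4>2; P3→X gives 5>0]
(A,S,X): not NE [P1→B gives 5>0]
(A,S,Y): not NE [P1→B gives 10>9; P2→R gives 8>2; P3→X gives 7>1]
(B,P,X): not NE [P1→A gives 7>6; P2→S gives 5>4; P3→Y gives 8>6]
(B,P,Y): not NE [P1→A gives 9>8]
(B,Q,X): not NE [P2→S gives 5>0]
(B,Q,Y): not NE [P2→S gives 8>5; P3→X gives 7>1]
(B,R,X): not NE [P1→A gives 3>2; P2→S gives 5>2; P3→Y gives 7>5]
(B,R,Y): not NE [P2→S gives 8>1]
(B,S,X): not NE [P3→Y gives 7>1]
(B,S,Y): NE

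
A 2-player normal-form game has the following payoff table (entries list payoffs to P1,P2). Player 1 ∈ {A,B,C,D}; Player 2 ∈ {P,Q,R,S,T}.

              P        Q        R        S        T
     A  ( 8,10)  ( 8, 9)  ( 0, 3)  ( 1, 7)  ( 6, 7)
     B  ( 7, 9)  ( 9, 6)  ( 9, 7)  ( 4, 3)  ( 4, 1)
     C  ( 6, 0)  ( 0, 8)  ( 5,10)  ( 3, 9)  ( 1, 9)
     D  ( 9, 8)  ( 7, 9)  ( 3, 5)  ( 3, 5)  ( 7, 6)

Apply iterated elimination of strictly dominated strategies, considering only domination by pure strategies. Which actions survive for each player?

Remaining: P1:{A,B,D} P2:{P,Q}

P1 drop C (B beats it: P:7>6 Q:9>0 R:9>5 S:4>3 T:4>1)
P2 drop R (P beats it: A:10>3 B:9>7 D:8>5)
P2 drop S (P beats it: A:10>7 B:9>3 D:8>5)
P2 drop T (P beats it: A:10>7 B:9>1 D:8>6)
P1→{A,B,D} P2→{P,Q}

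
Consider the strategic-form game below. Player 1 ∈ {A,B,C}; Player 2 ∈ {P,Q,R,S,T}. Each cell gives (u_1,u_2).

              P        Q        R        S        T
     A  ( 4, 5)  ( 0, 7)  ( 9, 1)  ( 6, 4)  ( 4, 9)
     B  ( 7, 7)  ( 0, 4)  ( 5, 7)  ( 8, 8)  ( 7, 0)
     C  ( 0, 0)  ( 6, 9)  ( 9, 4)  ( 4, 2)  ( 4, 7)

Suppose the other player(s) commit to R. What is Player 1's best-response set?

u_1(A vs R) = 9
u_1(B vs R) = 5
u_1(C vs R) = 9
max payoff 9 at {A,C}

P1 best: {A,C}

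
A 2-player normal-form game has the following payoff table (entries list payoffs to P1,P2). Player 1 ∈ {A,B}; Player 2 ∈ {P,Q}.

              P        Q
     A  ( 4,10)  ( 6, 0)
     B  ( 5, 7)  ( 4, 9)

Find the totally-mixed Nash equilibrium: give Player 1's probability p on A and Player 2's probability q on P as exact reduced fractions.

p=1/6, q=2/3

P1 indiff ⇒ q·4+(1-q)·6 = q·5+(1-q)·4 ⇒ q(-1) = (1-q)(-2) ⇒ q = 2/3
P2 indiff ⇒ p·10+(1-p)·7 = p·0+(1-p)·9 ⇒ p(10) = (1-p)(2) ⇒ p = 1/6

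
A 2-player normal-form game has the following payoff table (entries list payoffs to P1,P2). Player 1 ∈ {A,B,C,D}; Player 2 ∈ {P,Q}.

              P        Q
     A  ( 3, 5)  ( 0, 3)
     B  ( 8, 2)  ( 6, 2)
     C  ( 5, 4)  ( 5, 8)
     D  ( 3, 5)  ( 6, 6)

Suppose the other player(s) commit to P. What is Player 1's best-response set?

u_1(A vs P) = 3
u_1(B vs P) = 8
u_1(C vs P) = 5
u_1(D vs P) = 3
max payoff 8 at {B}

P1 best: {B}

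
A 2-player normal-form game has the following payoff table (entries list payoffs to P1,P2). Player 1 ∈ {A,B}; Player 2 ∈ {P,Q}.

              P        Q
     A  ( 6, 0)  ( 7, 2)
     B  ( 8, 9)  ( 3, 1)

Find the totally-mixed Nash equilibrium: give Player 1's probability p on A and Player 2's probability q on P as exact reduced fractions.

P1 indiff ⇒ q·6+(1-q)·7 = q·8+(1-q)·3 ⇒ q(-2) = (1-q)(-4) ⇒ q = 2/3
P2 indiff ⇒ p·0+(1-p)·9 = p·2+(1-p)·1 ⇒ p(-2) = (1-p)(-8) ⇒ p = 4/5

P1 mixes 4/5 on A; P2 mixes 2/3 on P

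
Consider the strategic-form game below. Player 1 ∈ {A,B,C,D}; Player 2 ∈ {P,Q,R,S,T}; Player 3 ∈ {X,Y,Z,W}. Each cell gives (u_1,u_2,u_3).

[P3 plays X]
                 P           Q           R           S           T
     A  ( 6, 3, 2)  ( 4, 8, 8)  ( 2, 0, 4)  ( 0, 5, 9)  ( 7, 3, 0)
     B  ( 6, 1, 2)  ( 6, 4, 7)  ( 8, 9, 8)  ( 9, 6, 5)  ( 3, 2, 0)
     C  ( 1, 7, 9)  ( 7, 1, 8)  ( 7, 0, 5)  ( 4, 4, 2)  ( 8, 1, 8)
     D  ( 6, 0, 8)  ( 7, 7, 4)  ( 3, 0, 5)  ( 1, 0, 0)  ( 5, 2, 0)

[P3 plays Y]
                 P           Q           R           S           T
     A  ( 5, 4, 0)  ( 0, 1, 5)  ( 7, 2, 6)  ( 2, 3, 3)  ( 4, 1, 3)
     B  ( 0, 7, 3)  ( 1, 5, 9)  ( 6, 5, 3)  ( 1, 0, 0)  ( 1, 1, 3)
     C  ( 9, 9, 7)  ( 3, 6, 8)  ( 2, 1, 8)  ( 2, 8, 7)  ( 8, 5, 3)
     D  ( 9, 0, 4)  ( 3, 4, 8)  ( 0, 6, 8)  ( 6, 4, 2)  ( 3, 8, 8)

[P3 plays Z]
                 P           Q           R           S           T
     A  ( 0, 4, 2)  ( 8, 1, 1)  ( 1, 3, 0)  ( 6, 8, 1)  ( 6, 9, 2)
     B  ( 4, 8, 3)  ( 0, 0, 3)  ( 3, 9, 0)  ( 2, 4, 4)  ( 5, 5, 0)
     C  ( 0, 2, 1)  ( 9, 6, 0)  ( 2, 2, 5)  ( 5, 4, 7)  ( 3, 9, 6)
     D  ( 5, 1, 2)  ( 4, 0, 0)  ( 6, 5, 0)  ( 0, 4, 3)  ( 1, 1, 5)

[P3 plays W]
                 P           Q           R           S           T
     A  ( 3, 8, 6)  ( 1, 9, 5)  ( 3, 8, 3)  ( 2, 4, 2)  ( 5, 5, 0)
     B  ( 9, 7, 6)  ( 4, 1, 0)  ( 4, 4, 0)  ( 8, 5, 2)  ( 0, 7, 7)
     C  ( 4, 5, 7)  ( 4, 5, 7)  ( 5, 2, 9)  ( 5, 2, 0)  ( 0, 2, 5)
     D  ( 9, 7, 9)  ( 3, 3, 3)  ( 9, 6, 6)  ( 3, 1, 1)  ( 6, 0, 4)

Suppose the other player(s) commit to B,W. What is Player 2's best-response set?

P2 best: {P,T}

u_2(P vs B,W) = 7
u_2(Q vs B,W) = 1
u_2(R vs B,W) = 4
u_2(S vs B,W) = 5
u_2(T vs B,W) = 7
max payoff 7 at {P,T}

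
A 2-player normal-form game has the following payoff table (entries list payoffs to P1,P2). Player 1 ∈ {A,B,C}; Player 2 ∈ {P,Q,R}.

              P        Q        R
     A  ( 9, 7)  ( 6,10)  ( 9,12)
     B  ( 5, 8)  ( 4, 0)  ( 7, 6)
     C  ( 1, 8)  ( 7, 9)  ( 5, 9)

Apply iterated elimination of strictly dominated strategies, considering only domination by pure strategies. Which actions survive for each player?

IESDS → P1:{A,C} P2:{Q,R}

P1 drop B (A beats it: P:9>5 Q:6>4 R:9>7)
P2 drop P (Q beats it: A:10>7 C:9>8)
P1→{A,C} P2→{Q,R}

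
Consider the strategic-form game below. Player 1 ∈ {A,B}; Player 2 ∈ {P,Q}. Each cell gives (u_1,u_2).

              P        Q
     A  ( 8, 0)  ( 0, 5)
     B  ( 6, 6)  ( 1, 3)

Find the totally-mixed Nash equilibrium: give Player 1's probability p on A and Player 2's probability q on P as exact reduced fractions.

P1 indiff ⇒ q·8+(1-q)·0 = q·6+(1-q)·1 ⇒ q(2) = (1-q)(1) ⇒ q = 1/3
P2 indiff ⇒ p·0+(1-p)·6 = p·5+(1-p)·3 ⇒ p(-5) = (1-p)(-3) ⇒ p = 3/8

P1 mixes 3/8 on A; P2 mixes 1/3 on P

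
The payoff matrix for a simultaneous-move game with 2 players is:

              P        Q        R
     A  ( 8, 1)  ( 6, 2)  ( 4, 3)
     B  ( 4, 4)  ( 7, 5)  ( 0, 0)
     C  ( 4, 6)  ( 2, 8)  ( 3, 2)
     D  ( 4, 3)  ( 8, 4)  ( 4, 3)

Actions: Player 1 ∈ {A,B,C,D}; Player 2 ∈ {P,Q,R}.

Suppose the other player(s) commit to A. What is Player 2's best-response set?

u_2(P vs A) = 1
u_2(Q vs A) = 2
u_2(R vs A) = 3
max payoff 3 at {R}

P2 best: {R}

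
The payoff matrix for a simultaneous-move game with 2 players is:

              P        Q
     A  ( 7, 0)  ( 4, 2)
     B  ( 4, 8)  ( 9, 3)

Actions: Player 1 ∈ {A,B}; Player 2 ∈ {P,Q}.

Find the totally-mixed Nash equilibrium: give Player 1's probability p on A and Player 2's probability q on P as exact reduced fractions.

P1 indiff ⇒ q·7+(1-q)·4 = q·4+(1-q)·9 ⇒ q(3) = (1-q)(5) ⇒ q = 5/8
P2 indiff ⇒ p·0+(1-p)·8 = p·2+(1-p)·3 ⇒ p(-2) = (1-p)(-5) ⇒ p = 5/7

(p,q) = (5/7, 5/8)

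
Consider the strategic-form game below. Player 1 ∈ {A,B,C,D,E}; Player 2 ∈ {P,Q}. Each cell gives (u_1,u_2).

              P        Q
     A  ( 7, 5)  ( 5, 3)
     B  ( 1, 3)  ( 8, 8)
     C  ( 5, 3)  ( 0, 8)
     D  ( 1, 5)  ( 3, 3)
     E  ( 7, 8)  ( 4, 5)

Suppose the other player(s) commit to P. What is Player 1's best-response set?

u_1(A vs P) = 7
u_1(B vs P) = 1
u_1(C vs P) = 5
u_1(D vs P) = 1
u_1(E vs P) = 7
max payoff 7 at {A,E}

argmax u_1 = {A,E}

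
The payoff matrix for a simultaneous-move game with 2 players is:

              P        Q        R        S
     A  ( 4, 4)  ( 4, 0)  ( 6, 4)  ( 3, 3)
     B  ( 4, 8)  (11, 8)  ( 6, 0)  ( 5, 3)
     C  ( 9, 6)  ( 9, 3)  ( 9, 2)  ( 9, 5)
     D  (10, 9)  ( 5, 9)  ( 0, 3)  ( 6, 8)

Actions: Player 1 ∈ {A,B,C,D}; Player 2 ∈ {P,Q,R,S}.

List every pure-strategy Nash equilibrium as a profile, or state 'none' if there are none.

(A,P): not NE [P1→D gives 10>4]
(A,Q): not NE [P1→B gives 11>4; P2→R gives 4>0]
(A,R): not NE [P1→C gives 9>6]
(A,S): not NE [P1→C gives 9>3; P2→R gives 4>3]
(B,P): not NE [P1→D gives 10>4]
(B,Q): NE
(B,R): not NE [P1→C gives 9>6; P2→Q gives 8>0]
(B,S): not NE [P1→C gives 9>5; P2→Q gives 8>3]
(C,P): not NE [P1→D gives 10>9]
(C,Q): not NE [P1→B gives 11>9; P2→P gives 6>3]
(C,R): not NE [P2→P gives 6>2]
(C,S): not NE [P2→P gives 6>5]
(D,P): NE
(D,Q): not NE [P1→B gives 11>5]
(D,R): not NE [P1→C gives 9>0; P2→Q gives 9>3]
(D,S): not NE [P1→C gives 9>6; P2→Q gives 9>8]

NE set: (B,Q), (D,P)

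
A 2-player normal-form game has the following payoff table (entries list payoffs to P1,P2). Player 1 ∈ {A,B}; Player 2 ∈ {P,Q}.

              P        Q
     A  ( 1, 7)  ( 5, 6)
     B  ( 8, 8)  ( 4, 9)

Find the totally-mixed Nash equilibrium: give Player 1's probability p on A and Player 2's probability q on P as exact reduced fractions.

P1 indiff ⇒ q·1+(1-q)·5 = q·8+(1-q)·4 ⇒ q(-7) = (1-q)(-1) ⇒ q = 1/8
P2 indiff ⇒ p·7+(1-p)·8 = p·6+(1-p)·9 ⇒ p(1) = (1-p)(1) ⇒ p = 1/2

P1 mixes 1/2 on A; P2 mixes 1/8 on P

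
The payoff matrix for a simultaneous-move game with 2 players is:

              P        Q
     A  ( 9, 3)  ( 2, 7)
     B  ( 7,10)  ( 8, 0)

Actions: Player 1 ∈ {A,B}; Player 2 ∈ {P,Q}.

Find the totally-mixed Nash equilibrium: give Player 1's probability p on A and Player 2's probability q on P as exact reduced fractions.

p=5/7, q=3/4

P1 indiff ⇒ q·9+(1-q)·2 = q·7+(1-q)·8 ⇒ q(2) = (1-q)(6) ⇒ q = 3/4
P2 indiff ⇒ p·3+(1-p)·10 = p·7+(1-p)·0 ⇒ p(-4) = (1-p)(-10) ⇒ p = 5/7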